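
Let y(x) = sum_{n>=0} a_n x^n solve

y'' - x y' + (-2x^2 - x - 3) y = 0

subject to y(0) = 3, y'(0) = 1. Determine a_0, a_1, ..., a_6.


Ansatz: y(x) = sum_{n>=0} a_n x^n, so y'(x) = sum_{n>=1} n a_n x^(n-1) and y''(x) = sum_{n>=2} n(n-1) a_n x^(n-2).
Substitute into P(x) y'' + Q(x) y' + R(x) y = 0 with P(x) = 1, Q(x) = -x, R(x) = -2x^2 - x - 3, and match powers of x.
Initial conditions: a_0 = 3, a_1 = 1.
Setting the coefficient of each power of x to zero and solving order by order (substituting the coefficients already found):
  x^0: 2 a_2 - 3 a_0 = 0  ->  2 a_2 = 3 a_0 = 9  ->  a_2 = 9/2
  x^1: 6 a_3 - 4 a_1 - a_0 = 0  ->  6 a_3 = 4 a_1 + a_0 = 7  ->  a_3 = 7/6
  x^2: 12 a_4 - 5 a_2 - a_1 - 2 a_0 = 0  ->  12 a_4 = 5 a_2 + a_1 + 2 a_0 = 59/2  ->  a_4 = 59/24
  x^3: 20 a_5 - 6 a_3 - a_2 - 2 a_1 = 0  ->  20 a_5 = 6 a_3 + a_2 + 2 a_1 = 27/2  ->  a_5 = 27/40
  x^4: 30 a_6 - 7 a_4 - a_3 - 2 a_2 = 0  ->  30 a_6 = 7 a_4 + a_3 + 2 a_2 = 219/8  ->  a_6 = 73/80
Truncated series: y(x) = 3 + x + (9/2) x^2 + (7/6) x^3 + (59/24) x^4 + (27/40) x^5 + (73/80) x^6 + O(x^7).

a_0 = 3; a_1 = 1; a_2 = 9/2; a_3 = 7/6; a_4 = 59/24; a_5 = 27/40; a_6 = 73/80


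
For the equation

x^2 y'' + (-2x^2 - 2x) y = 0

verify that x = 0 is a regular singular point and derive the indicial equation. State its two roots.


Divide by x^2 to reach normal form y'' + P_1(x) y' + P_2(x) y = 0 with P_1(x) = 0 and P_2(x) = -2 - 2/x.
x = 0 is a singular point because the y-coefficient -2 - 2/x has a pole at x = 0.
It is a regular singular point because x P_1(x) = p(x) = 0 and x^2 P_2(x) = q(x) = -2x^2 - 2x are polynomials, hence analytic at x = 0.
p(0) = 0,  q(0) = 0.
Indicial equation: r(r-1) + p(0) r + q(0) = 0, i.e. r^2 + (p(0) - 1) r + q(0) = 0, i.e. r^2 - 1 r = 0.
Discriminant: (-1)^2 - 4(0) = 1, so r = (1 ± 1)/2.
Solving: r_1 = 1, r_2 = 0.

indicial: r^2 - 1 r = 0; roots r_1 = 1, r_2 = 0


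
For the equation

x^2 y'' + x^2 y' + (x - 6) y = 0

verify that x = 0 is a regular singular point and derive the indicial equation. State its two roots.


Divide by x^2 to reach normal form y'' + P_1(x) y' + P_2(x) y = 0 with P_1(x) = 1 and P_2(x) = 1/x - 6/x^2.
x = 0 is a singular point because the y-coefficient 1/x - 6/x^2 has a pole at x = 0.
It is a regular singular point because x P_1(x) = p(x) = x and x^2 P_2(x) = q(x) = x - 6 are polynomials, hence analytic at x = 0.
p(0) = 0,  q(0) = -6.
Indicial equation: r(r-1) + p(0) r + q(0) = 0, i.e. r^2 + (p(0) - 1) r + q(0) = 0, i.e. r^2 - 1 r - 6 = 0.
Discriminant: (-1)^2 - 4(-6) = 25, so r = (1 ± 5)/2.
Solving: r_1 = 3, r_2 = -2.

indicial: r^2 - 1 r - 6 = 0; roots r_1 = 3, r_2 = -2


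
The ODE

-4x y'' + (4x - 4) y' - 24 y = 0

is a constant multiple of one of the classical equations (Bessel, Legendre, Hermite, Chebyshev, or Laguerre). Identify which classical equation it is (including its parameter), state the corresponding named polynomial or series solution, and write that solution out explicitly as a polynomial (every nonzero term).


All three coefficients share the factor -4; dividing through by -4 gives  x y'' + (1 - x) y' + 6 y = 0.
This matches the Laguerre equation x y'' + (1 - x) y' + n y = 0 with n = 6; the polynomial solution is L_6(x).
With y = sum_k a_k x^k, matching x^k gives (k+1)k a_{k+1} + (k+1) a_{k+1} - k a_k + n a_k = 0, i.e. (k+1)^2 a_{k+1} = (k - n) a_k = (k - 6) a_k. The right side vanishes at k = 6, so the series terminates at degree 6.
Standard normalization L_n(0) = 1 gives a_0 = 1. Work upward with a_{k+1} = (k - 6) a_k / (k+1)^2:
  a_1 = (0 - 6)(1) / 1^2 = -6/1 = -6
  a_2 = (1 - 6)(-6) / 2^2 = 30/4 = 15/2
  a_3 = (2 - 6)(15/2) / 3^2 = -30/9 = -10/3
  a_4 = (3 - 6)(-10/3) / 4^2 = 10/16 = 5/8
  a_5 = (4 - 6)(5/8) / 5^2 = (-5/4)/25 = -1/20
  a_6 = (5 - 6)(-1/20) / 6^2 = (1/20)/36 = 1/720
Hence L_6(x) = x^6/720 - x^5/20 + 5 x^4/8 - 10 x^3/3 + 15 x^2/2 - 6 x + 1.

L_6(x); series = x^6/720 - x^5/20 + 5 x^4/8 - 10 x^3/3 + 15 x^2/2 - 6 x + 1


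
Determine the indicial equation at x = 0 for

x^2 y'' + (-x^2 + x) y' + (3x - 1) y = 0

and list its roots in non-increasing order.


Divide by x^2 to reach normal form y'' + P_1(x) y' + P_2(x) y = 0 with P_1(x) = -1 + 1/x and P_2(x) = 3/x - 1/x^2.
x = 0 is a singular point because the y'-coefficient -1 + 1/x has a pole at x = 0 and the y-coefficient 3/x - 1/x^2 has a pole at x = 0.
It is a regular singular point because x P_1(x) = p(x) = 1 - x and x^2 P_2(x) = q(x) = 3x - 1 are polynomials, hence analytic at x = 0.
p(0) = 1,  q(0) = -1.
Indicial equation: r(r-1) + p(0) r + q(0) = 0, i.e. r^2 + (p(0) - 1) r + q(0) = 0, i.e. r^2 - 1 = 0.
Discriminant: (0)^2 - 4(-1) = 4, so r = (0 ± 2)/2.
Solving: r_1 = 1, r_2 = -1.

indicial: r^2 - 1 = 0; roots r_1 = 1, r_2 = -1


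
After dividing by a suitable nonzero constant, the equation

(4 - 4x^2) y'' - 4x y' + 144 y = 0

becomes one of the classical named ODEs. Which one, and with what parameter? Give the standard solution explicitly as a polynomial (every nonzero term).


All three coefficients share the factor 4; dividing through by 4 gives  (1 - x^2) y'' - x y' + 36 y = 0.
This matches the Chebyshev equation (1 - x^2) y'' - x y' + n^2 y = 0 (note the -x y' term, not -2x y') with n^2 = 36, so n = 6; the polynomial solution is T_6(x).
With y = sum_k a_k x^k, matching x^k gives (k+2)(k+1) a_{k+2} = (k^2 - n^2) a_k = (k - 6)(k + 6) a_k. The right side vanishes at k = 6, so the series with the parity of 6 terminates at degree 6.
Standard normalization: leading coefficient of T_n is 2^(n-1), so a_6 = 2^5 = 32. Work downward with a_k = (k+1)(k+2) a_{k+2} / ((k - 6)(k + 6)):
  a_4 = (5)(6)(32) / ((4 - 6)(4 + 6)) = 960/(-20) = -48
  a_2 = (3)(4)(-48) / ((2 - 6)(2 + 6)) = -576/(-32) = 18
  a_0 = (1)(2)(18) / ((0 - 6)(0 + 6)) = 36/(-36) = -1
Hence T_6(x) = 32 x^6 - 48 x^4 + 18 x^2 - 1.

T_6(x); series = 32 x^6 - 48 x^4 + 18 x^2 - 1


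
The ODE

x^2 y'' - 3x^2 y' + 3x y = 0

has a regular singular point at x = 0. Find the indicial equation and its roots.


Divide by x^2 to reach normal form y'' + P_1(x) y' + P_2(x) y = 0 with P_1(x) = -3 and P_2(x) = 3/x.
x = 0 is a singular point because the y-coefficient 3/x has a pole at x = 0.
It is a regular singular point because x P_1(x) = p(x) = -3x and x^2 P_2(x) = q(x) = 3x are polynomials, hence analytic at x = 0.
p(0) = 0,  q(0) = 0.
Indicial equation: r(r-1) + p(0) r + q(0) = 0, i.e. r^2 + (p(0) - 1) r + q(0) = 0, i.e. r^2 - 1 r = 0.
Discriminant: (-1)^2 - 4(0) = 1, so r = (1 ± 1)/2.
Solving: r_1 = 1, r_2 = 0.

indicial: r^2 - 1 r = 0; roots r_1 = 1, r_2 = 0


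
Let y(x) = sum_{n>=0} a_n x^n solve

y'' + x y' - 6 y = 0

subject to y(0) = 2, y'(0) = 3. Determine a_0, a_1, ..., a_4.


Ansatz: y(x) = sum_{n>=0} a_n x^n, so y'(x) = sum_{n>=1} n a_n x^(n-1) and y''(x) = sum_{n>=2} n(n-1) a_n x^(n-2).
Substitute into P(x) y'' + Q(x) y' + R(x) y = 0 with P(x) = 1, Q(x) = x, R(x) = -6, and match powers of x.
Initial conditions: a_0 = 2, a_1 = 3.
Setting the coefficient of each power of x to zero and solving order by order (substituting the coefficients already found):
  x^0: 2 a_2 - 6 a_0 = 0  ->  2 a_2 = 6 a_0 = 12  ->  a_2 = 6
  x^1: 6 a_3 - 5 a_1 = 0  ->  6 a_3 = 5 a_1 = 15  ->  a_3 = 5/2
  x^2: 12 a_4 - 4 a_2 = 0  ->  12 a_4 = 4 a_2 = 24  ->  a_4 = 2
Truncated series: y(x) = 2 + 3 x + 6 x^2 + (5/2) x^3 + 2 x^4 + O(x^5).

a_0 = 2; a_1 = 3; a_2 = 6; a_3 = 5/2; a_4 = 2


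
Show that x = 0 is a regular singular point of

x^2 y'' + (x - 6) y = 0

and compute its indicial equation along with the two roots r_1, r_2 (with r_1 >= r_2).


Divide by x^2 to reach normal form y'' + P_1(x) y' + P_2(x) y = 0 with P_1(x) = 0 and P_2(x) = 1/x - 6/x^2.
x = 0 is a singular point because the y-coefficient 1/x - 6/x^2 has a pole at x = 0.
It is a regular singular point because x P_1(x) = p(x) = 0 and x^2 P_2(x) = q(x) = x - 6 are polynomials, hence analytic at x = 0.
p(0) = 0,  q(0) = -6.
Indicial equation: r(r-1) + p(0) r + q(0) = 0, i.e. r^2 + (p(0) - 1) r + q(0) = 0, i.e. r^2 - 1 r - 6 = 0.
Discriminant: (-1)^2 - 4(-6) = 25, so r = (1 ± 5)/2.
Solving: r_1 = 3, r_2 = -2.

indicial: r^2 - 1 r - 6 = 0; roots r_1 = 3, r_2 = -2


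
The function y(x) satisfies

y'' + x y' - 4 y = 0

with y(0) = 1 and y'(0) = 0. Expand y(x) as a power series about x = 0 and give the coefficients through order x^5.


Ansatz: y(x) = sum_{n>=0} a_n x^n, so y'(x) = sum_{n>=1} n a_n x^(n-1) and y''(x) = sum_{n>=2} n(n-1) a_n x^(n-2).
Substitute into P(x) y'' + Q(x) y' + R(x) y = 0 with P(x) = 1, Q(x) = x, R(x) = -4, and match powers of x.
Initial conditions: a_0 = 1, a_1 = 0.
Setting the coefficient of each power of x to zero and solving order by order (substituting the coefficients already found):
  x^0: 2 a_2 - 4 a_0 = 0  ->  2 a_2 = 4 a_0 = 4  ->  a_2 = 2
  x^1: 6 a_3 - 3 a_1 = 0  ->  6 a_3 = 3 a_1 = 0  ->  a_3 = 0
  x^2: 12 a_4 - 2 a_2 = 0  ->  12 a_4 = 2 a_2 = 4  ->  a_4 = 1/3
  x^3: 20 a_5 - a_3 = 0  ->  20 a_5 = a_3 = 0  ->  a_5 = 0
Truncated series: y(x) = 1 + 2 x^2 + (1/3) x^4 + O(x^6).

a_0 = 1; a_1 = 0; a_2 = 2; a_3 = 0; a_4 = 1/3; a_5 = 0


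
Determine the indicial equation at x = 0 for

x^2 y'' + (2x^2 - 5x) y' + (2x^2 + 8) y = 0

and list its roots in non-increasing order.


Divide by x^2 to reach normal form y'' + P_1(x) y' + P_2(x) y = 0 with P_1(x) = 2 - 5/x and P_2(x) = 2 + 8/x^2.
x = 0 is a singular point because the y'-coefficient 2 - 5/x has a pole at x = 0 and the y-coefficient 2 + 8/x^2 has a pole at x = 0.
It is a regular singular point because x P_1(x) = p(x) = 2x - 5 and x^2 P_2(x) = q(x) = 2x^2 + 8 are polynomials, hence analytic at x = 0.
p(0) = -5,  q(0) = 8.
Indicial equation: r(r-1) + p(0) r + q(0) = 0, i.e. r^2 + (p(0) - 1) r + q(0) = 0, i.e. r^2 - 6 r + 8 = 0.
Discriminant: (-6)^2 - 4(8) = 4, so r = (6 ± 2)/2.
Solving: r_1 = 4, r_2 = 2.

indicial: r^2 - 6 r + 8 = 0; roots r_1 = 4, r_2 = 2


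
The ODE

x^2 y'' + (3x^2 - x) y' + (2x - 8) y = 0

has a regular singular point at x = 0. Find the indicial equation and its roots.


Divide by x^2 to reach normal form y'' + P_1(x) y' + P_2(x) y = 0 with P_1(x) = 3 - 1/x and P_2(x) = 2/x - 8/x^2.
x = 0 is a singular point because the y'-coefficient 3 - 1/x has a pole at x = 0 and the y-coefficient 2/x - 8/x^2 has a pole at x = 0.
It is a regular singular point because x P_1(x) = p(x) = 3x - 1 and x^2 P_2(x) = q(x) = 2x - 8 are polynomials, hence analytic at x = 0.
p(0) = -1,  q(0) = -8.
Indicial equation: r(r-1) + p(0) r + q(0) = 0, i.e. r^2 + (p(0) - 1) r + q(0) = 0, i.e. r^2 - 2 r - 8 = 0.
Discriminant: (-2)^2 - 4(-8) = 36, so r = (2 ± 6)/2.
Solving: r_1 = 4, r_2 = -2.

indicial: r^2 - 2 r - 8 = 0; roots r_1 = 4, r_2 = -2


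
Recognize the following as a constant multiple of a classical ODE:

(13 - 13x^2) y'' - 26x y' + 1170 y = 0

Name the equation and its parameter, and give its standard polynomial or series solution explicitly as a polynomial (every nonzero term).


All three coefficients share the factor 13; dividing through by 13 gives  (1 - x^2) y'' - 2x y' + 90 y = 0.
This matches the Legendre equation (1 - x^2) y'' - 2x y' + n(n+1) y = 0 (note the -2x y' term) with n(n+1) = 90, so n = 9; the polynomial solution is P_9(x).
With y = sum_k a_k x^k, matching x^k gives (k+2)(k+1) a_{k+2} = [k(k+1) - n(n+1)] a_k = (k - 9)(k + 10) a_k. The right side vanishes at k = 9, so the series with the parity of 9 terminates at degree 9.
Standard normalization (P_n(1) = 1): leading coefficient (2n)!/(2^n (n!)^2) = 6402373705728000/(512*131681894400) = 12155/128, so a_9 = 12155/128. Work downward with a_k = (k+1)(k+2) a_{k+2} / ((k - 9)(k + 10)):
  a_7 = (8)(9)(12155/128) / ((7 - 9)(7 + 10)) = (109395/16)/(-34) = -6435/32
  a_5 = (6)(7)(-6435/32) / ((5 - 9)(5 + 10)) = (-135135/16)/(-60) = 9009/64
  a_3 = (4)(5)(9009/64) / ((3 - 9)(3 + 10)) = (45045/16)/(-78) = -1155/32
  a_1 = (2)(3)(-1155/32) / ((1 - 9)(1 + 10)) = (-3465/16)/(-88) = 315/128
Hence P_9(x) = 12155 x^9/128 - 6435 x^7/32 + 9009 x^5/64 - 1155 x^3/32 + 315 x/128.

P_9(x); series = 12155 x^9/128 - 6435 x^7/32 + 9009 x^5/64 - 1155 x^3/32 + 315 x/128


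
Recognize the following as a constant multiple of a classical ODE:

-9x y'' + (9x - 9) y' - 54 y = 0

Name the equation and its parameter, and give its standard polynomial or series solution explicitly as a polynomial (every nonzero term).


All three coefficients share the factor -9; dividing through by -9 gives  x y'' + (1 - x) y' + 6 y = 0.
This matches the Laguerre equation x y'' + (1 - x) y' + n y = 0 with n = 6; the polynomial solution is L_6(x).
With y = sum_k a_k x^k, matching x^k gives (k+1)k a_{k+1} + (k+1) a_{k+1} - k a_k + n a_k = 0, i.e. (k+1)^2 a_{k+1} = (k - n) a_k = (k - 6) a_k. The right side vanishes at k = 6, so the series terminates at degree 6.
Standard normalization L_n(0) = 1 gives a_0 = 1. Work upward with a_{k+1} = (k - 6) a_k / (k+1)^2:
  a_1 = (0 - 6)(1) / 1^2 = -6/1 = -6
  a_2 = (1 - 6)(-6) / 2^2 = 30/4 = 15/2
  a_3 = (2 - 6)(15/2) / 3^2 = -30/9 = -10/3
  a_4 = (3 - 6)(-10/3) / 4^2 = 10/16 = 5/8
  a_5 = (4 - 6)(5/8) / 5^2 = (-5/4)/25 = -1/20
  a_6 = (5 - 6)(-1/20) / 6^2 = (1/20)/36 = 1/720
Hence L_6(x) = x^6/720 - x^5/20 + 5 x^4/8 - 10 x^3/3 + 15 x^2/2 - 6 x + 1.

L_6(x); series = x^6/720 - x^5/20 + 5 x^4/8 - 10 x^3/3 + 15 x^2/2 - 6 x + 1


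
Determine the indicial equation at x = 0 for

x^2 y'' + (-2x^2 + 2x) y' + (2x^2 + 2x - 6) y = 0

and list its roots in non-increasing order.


Divide by x^2 to reach normal form y'' + P_1(x) y' + P_2(x) y = 0 with P_1(x) = -2 + 2/x and P_2(x) = 2 + 2/x - 6/x^2.
x = 0 is a singular point because the y'-coefficient -2 + 2/x has a pole at x = 0 and the y-coefficient 2 + 2/x - 6/x^2 has a pole at x = 0.
It is a regular singular point because x P_1(x) = p(x) = 2 - 2x and x^2 P_2(x) = q(x) = 2x^2 + 2x - 6 are polynomials, hence analytic at x = 0.
p(0) = 2,  q(0) = -6.
Indicial equation: r(r-1) + p(0) r + q(0) = 0, i.e. r^2 + (p(0) - 1) r + q(0) = 0, i.e. r^2 + 1 r - 6 = 0.
Discriminant: (1)^2 - 4(-6) = 25, so r = (-1 ± 5)/2.
Solving: r_1 = 2, r_2 = -3.

indicial: r^2 + 1 r - 6 = 0; roots r_1 = 2, r_2 = -3


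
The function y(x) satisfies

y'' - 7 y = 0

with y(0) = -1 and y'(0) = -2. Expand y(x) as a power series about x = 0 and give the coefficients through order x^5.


Ansatz: y(x) = sum_{n>=0} a_n x^n, so y'(x) = sum_{n>=1} n a_n x^(n-1) and y''(x) = sum_{n>=2} n(n-1) a_n x^(n-2).
Substitute into P(x) y'' + Q(x) y' + R(x) y = 0 with P(x) = 1, Q(x) = 0, R(x) = -7, and match powers of x.
Initial conditions: a_0 = -1, a_1 = -2.
Setting the coefficient of each power of x to zero and solving order by order (substituting the coefficients already found):
  x^0: 2 a_2 - 7 a_0 = 0  ->  2 a_2 = 7 a_0 = -7  ->  a_2 = -7/2
  x^1: 6 a_3 - 7 a_1 = 0  ->  6 a_3 = 7 a_1 = -14  ->  a_3 = -7/3
  x^2: 12 a_4 - 7 a_2 = 0  ->  12 a_4 = 7 a_2 = -49/2  ->  a_4 = -49/24
  x^3: 20 a_5 - 7 a_3 = 0  ->  20 a_5 = 7 a_3 = -49/3  ->  a_5 = -49/60
Truncated series: y(x) = -1 - 2 x - (7/2) x^2 - (7/3) x^3 - (49/24) x^4 - (49/60) x^5 + O(x^6).

a_0 = -1; a_1 = -2; a_2 = -7/2; a_3 = -7/3; a_4 = -49/24; a_5 = -49/60


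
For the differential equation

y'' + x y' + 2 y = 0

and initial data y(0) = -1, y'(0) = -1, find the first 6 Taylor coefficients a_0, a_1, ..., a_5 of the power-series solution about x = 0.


Ansatz: y(x) = sum_{n>=0} a_n x^n, so y'(x) = sum_{n>=1} n a_n x^(n-1) and y''(x) = sum_{n>=2} n(n-1) a_n x^(n-2).
Substitute into P(x) y'' + Q(x) y' + R(x) y = 0 with P(x) = 1, Q(x) = x, R(x) = 2, and match powers of x.
Initial conditions: a_0 = -1, a_1 = -1.
Setting the coefficient of each power of x to zero and solving order by order (substituting the coefficients already found):
  x^0: 2 a_2 + 2 a_0 = 0  ->  2 a_2 = -2 a_0 = 2  ->  a_2 = 1
  x^1: 6 a_3 + 3 a_1 = 0  ->  6 a_3 = -3 a_1 = 3  ->  a_3 = 1/2
  x^2: 12 a_4 + 4 a_2 = 0  ->  12 a_4 = -4 a_2 = -4  ->  a_4 = -1/3
  x^3: 20 a_5 + 5 a_3 = 0  ->  20 a_5 = -5 a_3 = -5/2  ->  a_5 = -1/8
Truncated series: y(x) = -1 - x + x^2 + (1/2) x^3 - (1/3) x^4 - (1/8) x^5 + O(x^6).

a_0 = -1; a_1 = -1; a_2 = 1; a_3 = 1/2; a_4 = -1/3; a_5 = -1/8


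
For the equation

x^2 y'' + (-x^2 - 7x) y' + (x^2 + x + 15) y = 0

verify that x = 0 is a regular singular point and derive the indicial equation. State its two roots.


Divide by x^2 to reach normal form y'' + P_1(x) y' + P_2(x) y = 0 with P_1(x) = -1 - 7/x and P_2(x) = 1 + 1/x + 15/x^2.
x = 0 is a singular point because the y'-coefficient -1 - 7/x has a pole at x = 0 and the y-coefficient 1 + 1/x + 15/x^2 has a pole at x = 0.
It is a regular singular point because x P_1(x) = p(x) = -x - 7 and x^2 P_2(x) = q(x) = x^2 + x + 15 are polynomials, hence analytic at x = 0.
p(0) = -7,  q(0) = 15.
Indicial equation: r(r-1) + p(0) r + q(0) = 0, i.e. r^2 + (p(0) - 1) r + q(0) = 0, i.e. r^2 - 8 r + 15 = 0.
Discriminant: (-8)^2 - 4(15) = 4, so r = (8 ± 2)/2.
Solving: r_1 = 5, r_2 = 3.

indicial: r^2 - 8 r + 15 = 0; roots r_1 = 5, r_2 = 3


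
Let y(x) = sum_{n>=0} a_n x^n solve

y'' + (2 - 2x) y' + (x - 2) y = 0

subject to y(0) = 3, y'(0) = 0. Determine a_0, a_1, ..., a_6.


Ansatz: y(x) = sum_{n>=0} a_n x^n, so y'(x) = sum_{n>=1} n a_n x^(n-1) and y''(x) = sum_{n>=2} n(n-1) a_n x^(n-2).
Substitute into P(x) y'' + Q(x) y' + R(x) y = 0 with P(x) = 1, Q(x) = 2 - 2x, R(x) = x - 2, and match powers of x.
Initial conditions: a_0 = 3, a_1 = 0.
Setting the coefficient of each power of x to zero and solving order by order (substituting the coefficients already found):
  x^0: 2 a_2 + 2 a_1 - 2 a_0 = 0  ->  2 a_2 = -2 a_1 + 2 a_0 = 6  ->  a_2 = 3
  x^1: 6 a_3 + 4 a_2 - 4 a_1 + a_0 = 0  ->  6 a_3 = -4 a_2 + 4 a_1 - a_0 = -15  ->  a_3 = -5/2
  x^2: 12 a_4 + 6 a_3 - 6 a_2 + a_1 = 0  ->  12 a_4 = -6 a_3 + 6 a_2 - a_1 = 33  ->  a_4 = 11/4
  x^3: 20 a_5 + 8 a_4 - 8 a_3 + a_2 = 0  ->  20 a_5 = -8 a_4 + 8 a_3 - a_2 = -45  ->  a_5 = -9/4
  x^4: 30 a_6 + 10 a_5 - 10 a_4 + a_3 = 0  ->  30 a_6 = -10 a_5 + 10 a_4 - a_3 = 105/2  ->  a_6 = 7/4
Truncated series: y(x) = 3 + 3 x^2 - (5/2) x^3 + (11/4) x^4 - (9/4) x^5 + (7/4) x^6 + O(x^7).

a_0 = 3; a_1 = 0; a_2 = 3; a_3 = -5/2; a_4 = 11/4; a_5 = -9/4; a_6 = 7/4


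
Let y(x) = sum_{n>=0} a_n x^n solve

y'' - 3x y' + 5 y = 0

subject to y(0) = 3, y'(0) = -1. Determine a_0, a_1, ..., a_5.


Ansatz: y(x) = sum_{n>=0} a_n x^n, so y'(x) = sum_{n>=1} n a_n x^(n-1) and y''(x) = sum_{n>=2} n(n-1) a_n x^(n-2).
Substitute into P(x) y'' + Q(x) y' + R(x) y = 0 with P(x) = 1, Q(x) = -3x, R(x) = 5, and match powers of x.
Initial conditions: a_0 = 3, a_1 = -1.
Setting the coefficient of each power of x to zero and solving order by order (substituting the coefficients already found):
  x^0: 2 a_2 + 5 a_0 = 0  ->  2 a_2 = -5 a_0 = -15  ->  a_2 = -15/2
  x^1: 6 a_3 + 2 a_1 = 0  ->  6 a_3 = -2 a_1 = 2  ->  a_3 = 1/3
  x^2: 12 a_4 - a_2 = 0  ->  12 a_4 = a_2 = -15/2  ->  a_4 = -5/8
  x^3: 20 a_5 - 4 a_3 = 0  ->  20 a_5 = 4 a_3 = 4/3  ->  a_5 = 1/15
Truncated series: y(x) = 3 - x - (15/2) x^2 + (1/3) x^3 - (5/8) x^4 + (1/15) x^5 + O(x^6).

a_0 = 3; a_1 = -1; a_2 = -15/2; a_3 = 1/3; a_4 = -5/8; a_5 = 1/15


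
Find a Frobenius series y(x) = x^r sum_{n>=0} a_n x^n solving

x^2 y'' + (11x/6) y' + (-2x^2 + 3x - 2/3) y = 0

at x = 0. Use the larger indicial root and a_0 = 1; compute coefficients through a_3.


Write in Frobenius form y'' + (p(x)/x) y' + (q(x)/x^2) y = 0:
  p(x) = 11/6,  q(x) = -2x^2 + 3x - 2/3.
Indicial equation: r(r-1) + (11/6) r + (-2/3) = 0 -> roots r_1 = 1/2, r_2 = -4/3.
Take r = r_1 = 1/2. Let y(x) = x^r sum_{n>=0} a_n x^n with a_0 = 1.
Substitute y = x^r sum a_n x^n and match x^{r+n}. The recurrence is
  D(n) a_n + 3 a_{n-1} - 2 a_{n-2} = 0,  where D(n) = (r+n)(r+n-1) + (11/6)(r+n) + (-2/3).
  a_n = [-3 a_{n-1} + 2 a_{n-2}] / D(n).
Since the indicial polynomial factors as (r - r_1)(r - r_2), D(n) = (r_1 + n - r_1)(r_1 + n - r_2) = n(n + 11/6).
Evaluating step by step (a_0 = 1):
  n = 1: D(1) = 1(1 + 11/6) = 17/6; numerator = -3(1) = -3; a_1 = (-3)/(17/6) = -18/17
  n = 2: D(2) = 2(2 + 11/6) = 23/3; numerator = -3(-18/17) + 2(1) = 88/17; a_2 = (88/17)/(23/3) = 264/391
  n = 3: D(3) = 3(3 + 11/6) = 29/2; numerator = -3(264/391) + 2(-18/17) = -1620/391; a_3 = (-1620/391)/(29/2) = -3240/11339

r = 1/2; a_0 = 1; a_1 = -18/17; a_2 = 264/391; a_3 = -3240/11339


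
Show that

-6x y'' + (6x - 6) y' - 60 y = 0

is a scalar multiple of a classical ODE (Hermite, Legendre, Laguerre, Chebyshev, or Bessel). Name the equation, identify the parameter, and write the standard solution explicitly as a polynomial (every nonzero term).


All three coefficients share the factor -6; dividing through by -6 gives  x y'' + (1 - x) y' + 10 y = 0.
This matches the Laguerre equation x y'' + (1 - x) y' + n y = 0 with n = 10; the polynomial solution is L_10(x).
With y = sum_k a_k x^k, matching x^k gives (k+1)k a_{k+1} + (k+1) a_{k+1} - k a_k + n a_k = 0, i.e. (k+1)^2 a_{k+1} = (k - n) a_k = (k - 10) a_k. The right side vanishes at k = 10, so the series terminates at degree 10.
Standard normalization L_n(0) = 1 gives a_0 = 1. Work upward with a_{k+1} = (k - 10) a_k / (k+1)^2:
  a_1 = (0 - 10)(1) / 1^2 = -10/1 = -10
  a_2 = (1 - 10)(-10) / 2^2 = 90/4 = 45/2
  a_3 = (2 - 10)(45/2) / 3^2 = -180/9 = -20
  a_4 = (3 - 10)(-20) / 4^2 = 140/16 = 35/4
  a_5 = (4 - 10)(35/4) / 5^2 = (-105/2)/25 = -21/10
  a_6 = (5 - 10)(-21/10) / 6^2 = (21/2)/36 = 7/24
  a_7 = (6 - 10)(7/24) / 7^2 = (-7/6)/49 = -1/42
  a_8 = (7 - 10)(-1/42) / 8^2 = (1/14)/64 = 1/896
  a_9 = (8 - 10)(1/896) / 9^2 = (-1/448)/81 = -1/36288
  a_10 = (9 - 10)(-1/36288) / 10^2 = (1/36288)/100 = 1/3628800
Hence L_10(x) = x^10/3628800 - x^9/36288 + x^8/896 - x^7/42 + 7 x^6/24 - 21 x^5/10 + 35 x^4/4 - 20 x^3 + 45 x^2/2 - 10 x + 1.

L_10(x); series = x^10/3628800 - x^9/36288 + x^8/896 - x^7/42 + 7 x^6/24 - 21 x^5/10 + 35 x^4/4 - 20 x^3 + 45 x^2/2 - 10 x + 1


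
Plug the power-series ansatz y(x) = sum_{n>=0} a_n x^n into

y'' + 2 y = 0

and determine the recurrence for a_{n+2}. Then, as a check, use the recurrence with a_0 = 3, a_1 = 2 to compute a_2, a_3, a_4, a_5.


Substitute y = sum_n a_n x^n into y'' + (const) y = 0.
y''(x) = sum_{n>=0} (n+2)(n+1) a_{n+2} x^n.
The ODE becomes sum_n [(n+2)(n+1) a_{n+2} + 2 a_n] x^n = 0.
Setting each coefficient to zero gives the recurrence:
  (n+2)(n+1) a_{n+2} + 2 a_n = 0,
  a_{n+2} = -2 / ((n+1)(n+2)) a_n.

Check with a_0 = 3, a_1 = 2 (apply the recurrence for n = 0, 1, 2, 3): a_0 = 3, a_1 = 2, a_2 = -3, a_3 = -2/3, a_4 = 1/2, a_5 = 1/15.

a_{n+2} = -2/((n+1)(n+2)) * a_n; check: a_0 = 3, a_1 = 2, a_2 = -3, a_3 = -2/3, a_4 = 1/2, a_5 = 1/15


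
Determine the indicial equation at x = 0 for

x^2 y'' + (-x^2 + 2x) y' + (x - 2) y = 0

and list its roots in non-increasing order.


Divide by x^2 to reach normal form y'' + P_1(x) y' + P_2(x) y = 0 with P_1(x) = -1 + 2/x and P_2(x) = 1/x - 2/x^2.
x = 0 is a singular point because the y'-coefficient -1 + 2/x has a pole at x = 0 and the y-coefficient 1/x - 2/x^2 has a pole at x = 0.
It is a regular singular point because x P_1(x) = p(x) = 2 - x and x^2 P_2(x) = q(x) = x - 2 are polynomials, hence analytic at x = 0.
p(0) = 2,  q(0) = -2.
Indicial equation: r(r-1) + p(0) r + q(0) = 0, i.e. r^2 + (p(0) - 1) r + q(0) = 0, i.e. r^2 + 1 r - 2 = 0.
Discriminant: (1)^2 - 4(-2) = 9, so r = (-1 ± 3)/2.
Solving: r_1 = 1, r_2 = -2.

indicial: r^2 + 1 r - 2 = 0; roots r_1 = 1, r_2 = -2


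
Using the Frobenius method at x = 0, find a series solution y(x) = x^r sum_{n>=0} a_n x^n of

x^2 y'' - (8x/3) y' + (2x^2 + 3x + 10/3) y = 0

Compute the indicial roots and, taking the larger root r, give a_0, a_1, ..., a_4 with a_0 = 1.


Write in Frobenius form y'' + (p(x)/x) y' + (q(x)/x^2) y = 0:
  p(x) = -8/3,  q(x) = 2x^2 + 3x + 10/3.
Indicial equation: r(r-1) + (-8/3) r + (10/3) = 0 -> roots r_1 = 2, r_2 = 5/3.
Take r = r_1 = 2. Let y(x) = x^r sum_{n>=0} a_n x^n with a_0 = 1.
Substitute y = x^r sum a_n x^n and match x^{r+n}. The recurrence is
  D(n) a_n + 3 a_{n-1} + 2 a_{n-2} = 0,  where D(n) = (r+n)(r+n-1) + (-8/3)(r+n) + (10/3).
  a_n = [-3 a_{n-1} - 2 a_{n-2}] / D(n).
Since the indicial polynomial factors as (r - r_1)(r - r_2), D(n) = (r_1 + n - r_1)(r_1 + n - r_2) = n(n + 1/3).
Evaluating step by step (a_0 = 1):
  n = 1: D(1) = 1(1 + 1/3) = 4/3; numerator = -3(1) = -3; a_1 = (-3)/(4/3) = -9/4
  n = 2: D(2) = 2(2 + 1/3) = 14/3; numerator = -3(-9/4) - 2(1) = 19/4; a_2 = (19/4)/(14/3) = 57/56
  n = 3: D(3) = 3(3 + 1/3) = 10; numerator = -3(57/56) - 2(-9/4) = 81/56; a_3 = (81/56)/(10) = 81/560
  n = 4: D(4) = 4(4 + 1/3) = 52/3; numerator = -3(81/560) - 2(57/56) = -1383/560; a_4 = (-1383/560)/(52/3) = -4149/29120

r = 2; a_0 = 1; a_1 = -9/4; a_2 = 57/56; a_3 = 81/560; a_4 = -4149/29120


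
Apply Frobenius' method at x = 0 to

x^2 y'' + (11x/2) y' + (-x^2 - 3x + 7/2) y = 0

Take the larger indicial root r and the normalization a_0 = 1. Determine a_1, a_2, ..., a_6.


Write in Frobenius form y'' + (p(x)/x) y' + (q(x)/x^2) y = 0:
  p(x) = 11/2,  q(x) = -x^2 - 3x + 7/2.
Indicial equation: r(r-1) + (11/2) r + (7/2) = 0 -> roots r_1 = -1, r_2 = -7/2.
Take r = r_1 = -1. Let y(x) = x^r sum_{n>=0} a_n x^n with a_0 = 1.
Substitute y = x^r sum a_n x^n and match x^{r+n}. The recurrence is
  D(n) a_n - 3 a_{n-1} - 1 a_{n-2} = 0,  where D(n) = (r+n)(r+n-1) + (11/2)(r+n) + (7/2).
  a_n = [3 a_{n-1} + 1 a_{n-2}] / D(n).
Since the indicial polynomial factors as (r - r_1)(r - r_2), D(n) = (r_1 + n - r_1)(r_1 + n - r_2) = n(n + 5/2).
Evaluating step by step (a_0 = 1):
  n = 1: D(1) = 1(1 + 5/2) = 7/2; numerator = 3(1) = 3; a_1 = (3)/(7/2) = 6/7
  n = 2: D(2) = 2(2 + 5/2) = 9; numerator = 3(6/7) + 1(1) = 25/7; a_2 = (25/7)/(9) = 25/63
  n = 3: D(3) = 3(3 + 5/2) = 33/2; numerator = 3(25/63) + 1(6/7) = 43/21; a_3 = (43/21)/(33/2) = 86/693
  n = 4: D(4) = 4(4 + 5/2) = 26; numerator = 3(86/693) + 1(25/63) = 533/693; a_4 = (533/693)/(26) = 41/1386
  n = 5: D(5) = 5(5 + 5/2) = 75/2; numerator = 3(41/1386) + 1(86/693) = 295/1386; a_5 = (295/1386)/(75/2) = 59/10395
  n = 6: D(6) = 6(6 + 5/2) = 51; numerator = 3(59/10395) + 1(41/1386) = 323/6930; a_6 = (323/6930)/(51) = 19/20790

r = -1; a_0 = 1; a_1 = 6/7; a_2 = 25/63; a_3 = 86/693; a_4 = 41/1386; a_5 = 59/10395; a_6 = 19/20790


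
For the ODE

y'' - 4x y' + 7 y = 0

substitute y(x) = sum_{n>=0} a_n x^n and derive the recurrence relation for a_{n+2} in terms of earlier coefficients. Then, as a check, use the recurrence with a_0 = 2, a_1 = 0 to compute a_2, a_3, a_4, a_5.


Substitute y = sum_n a_n x^n.
y''(x) has coefficient (n+2)(n+1) a_{n+2} at x^n;
-4 x y'(x) has coefficient -4 n a_n at x^n (shift);
7 y(x) has coefficient 7 a_n at x^n.
Matching x^n: (n+2)(n+1) a_{n+2} + (-4n + 7) a_n = 0.
Thus a_{n+2} = (4n - 7) / ((n+1)(n+2)) * a_n.

Check with a_0 = 2, a_1 = 0 (apply the recurrence for n = 0, 1, 2, 3): a_0 = 2, a_1 = 0, a_2 = -7, a_3 = 0, a_4 = -7/12, a_5 = 0.

a_(n+2) = (4n - 7) / ((n+1)(n+2)) * a_n; check: a_0 = 2, a_1 = 0, a_2 = -7, a_3 = 0, a_4 = -7/12, a_5 = 0


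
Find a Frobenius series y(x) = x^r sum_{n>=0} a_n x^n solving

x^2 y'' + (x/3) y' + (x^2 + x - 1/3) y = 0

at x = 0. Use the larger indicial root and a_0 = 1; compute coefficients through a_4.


Write in Frobenius form y'' + (p(x)/x) y' + (q(x)/x^2) y = 0:
  p(x) = 1/3,  q(x) = x^2 + x - 1/3.
Indicial equation: r(r-1) + (1/3) r + (-1/3) = 0 -> roots r_1 = 1, r_2 = -1/3.
Take r = r_1 = 1. Let y(x) = x^r sum_{n>=0} a_n x^n with a_0 = 1.
Substitute y = x^r sum a_n x^n and match x^{r+n}. The recurrence is
  D(n) a_n + 1 a_{n-1} + 1 a_{n-2} = 0,  where D(n) = (r+n)(r+n-1) + (1/3)(r+n) + (-1/3).
  a_n = [-1 a_{n-1} - 1 a_{n-2}] / D(n).
Since the indicial polynomial factors as (r - r_1)(r - r_2), D(n) = (r_1 + n - r_1)(r_1 + n - r_2) = n(n + 4/3).
Evaluating step by step (a_0 = 1):
  n = 1: D(1) = 1(1 + 4/3) = 7/3; numerator = -1(1) = -1; a_1 = (-1)/(7/3) = -3/7
  n = 2: D(2) = 2(2 + 4/3) = 20/3; numerator = -1(-3/7) - 1(1) = -4/7; a_2 = (-4/7)/(20/3) = -3/35
  n = 3: D(3) = 3(3 + 4/3) = 13; numerator = -1(-3/35) - 1(-3/7) = 18/35; a_3 = (18/35)/(13) = 18/455
  n = 4: D(4) = 4(4 + 4/3) = 64/3; numerator = -1(18/455) - 1(-3/35) = 3/65; a_4 = (3/65)/(64/3) = 9/4160

r = 1; a_0 = 1; a_1 = -3/7; a_2 = -3/35; a_3 = 18/455; a_4 = 9/4160


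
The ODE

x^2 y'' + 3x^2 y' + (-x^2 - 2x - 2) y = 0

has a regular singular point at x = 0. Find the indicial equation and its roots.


Divide by x^2 to reach normal form y'' + P_1(x) y' + P_2(x) y = 0 with P_1(x) = 3 and P_2(x) = -1 - 2/x - 2/x^2.
x = 0 is a singular point because the y-coefficient -1 - 2/x - 2/x^2 has a pole at x = 0.
It is a regular singular point because x P_1(x) = p(x) = 3x and x^2 P_2(x) = q(x) = -x^2 - 2x - 2 are polynomials, hence analytic at x = 0.
p(0) = 0,  q(0) = -2.
Indicial equation: r(r-1) + p(0) r + q(0) = 0, i.e. r^2 + (p(0) - 1) r + q(0) = 0, i.e. r^2 - 1 r - 2 = 0.
Discriminant: (-1)^2 - 4(-2) = 9, so r = (1 ± 3)/2.
Solving: r_1 = 2, r_2 = -1.

indicial: r^2 - 1 r - 2 = 0; roots r_1 = 2, r_2 = -1


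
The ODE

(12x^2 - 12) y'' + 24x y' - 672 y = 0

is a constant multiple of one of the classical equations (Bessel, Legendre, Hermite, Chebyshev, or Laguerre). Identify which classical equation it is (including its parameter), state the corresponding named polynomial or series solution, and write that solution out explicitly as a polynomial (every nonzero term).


All three coefficients share the factor -12; dividing through by -12 gives  (1 - x^2) y'' - 2x y' + 56 y = 0.
This matches the Legendre equation (1 - x^2) y'' - 2x y' + n(n+1) y = 0 (note the -2x y' term) with n(n+1) = 56, so n = 7; the polynomial solution is P_7(x).
With y = sum_k a_k x^k, matching x^k gives (k+2)(k+1) a_{k+2} = [k(k+1) - n(n+1)] a_k = (k - 7)(k + 8) a_k. The right side vanishes at k = 7, so the series with the parity of 7 terminates at degree 7.
Standard normalization (P_n(1) = 1): leading coefficient (2n)!/(2^n (n!)^2) = 87178291200/(128*25401600) = 429/16, so a_7 = 429/16. Work downward with a_k = (k+1)(k+2) a_{k+2} / ((k - 7)(k + 8)):
  a_5 = (6)(7)(429/16) / ((5 - 7)(5 + 8)) = (9009/8)/(-26) = -693/16
  a_3 = (4)(5)(-693/16) / ((3 - 7)(3 + 8)) = (-3465/4)/(-44) = 315/16
  a_1 = (2)(3)(315/16) / ((1 - 7)(1 + 8)) = (945/8)/(-54) = -35/16
Hence P_7(x) = 429 x^7/16 - 693 x^5/16 + 315 x^3/16 - 35 x/16.

P_7(x); series = 429 x^7/16 - 693 x^5/16 + 315 x^3/16 - 35 x/16


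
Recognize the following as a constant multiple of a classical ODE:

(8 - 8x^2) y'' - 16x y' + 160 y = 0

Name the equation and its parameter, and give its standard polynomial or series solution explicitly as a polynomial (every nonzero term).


All three coefficients share the factor 8; dividing through by 8 gives  (1 - x^2) y'' - 2x y' + 20 y = 0.
This matches the Legendre equation (1 - x^2) y'' - 2x y' + n(n+1) y = 0 (note the -2x y' term) with n(n+1) = 20, so n = 4; the polynomial solution is P_4(x).
With y = sum_k a_k x^k, matching x^k gives (k+2)(k+1) a_{k+2} = [k(k+1) - n(n+1)] a_k = (k - 4)(k + 5) a_k. The right side vanishes at k = 4, so the series with the parity of 4 terminates at degree 4.
Standard normalization (P_n(1) = 1): leading coefficient (2n)!/(2^n (n!)^2) = 40320/(16*576) = 35/8, so a_4 = 35/8. Work downward with a_k = (k+1)(k+2) a_{k+2} / ((k - 4)(k + 5)):
  a_2 = (3)(4)(35/8) / ((2 - 4)(2 + 5)) = (105/2)/(-14) = -15/4
  a_0 = (1)(2)(-15/4) / ((0 - 4)(0 + 5)) = (-15/2)/(-20) = 3/8
Hence P_4(x) = 35 x^4/8 - 15 x^2/4 + 3/8.

P_4(x); series = 35 x^4/8 - 15 x^2/4 + 3/8


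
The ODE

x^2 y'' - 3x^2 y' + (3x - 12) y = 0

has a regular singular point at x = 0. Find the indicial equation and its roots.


Divide by x^2 to reach normal form y'' + P_1(x) y' + P_2(x) y = 0 with P_1(x) = -3 and P_2(x) = 3/x - 12/x^2.
x = 0 is a singular point because the y-coefficient 3/x - 12/x^2 has a pole at x = 0.
It is a regular singular point because x P_1(x) = p(x) = -3x and x^2 P_2(x) = q(x) = 3x - 12 are polynomials, hence analytic at x = 0.
p(0) = 0,  q(0) = -12.
Indicial equation: r(r-1) + p(0) r + q(0) = 0, i.e. r^2 + (p(0) - 1) r + q(0) = 0, i.e. r^2 - 1 r - 12 = 0.
Discriminant: (-1)^2 - 4(-12) = 49, so r = (1 ± 7)/2.
Solving: r_1 = 4, r_2 = -3.

indicial: r^2 - 1 r - 12 = 0; roots r_1 = 4, r_2 = -3


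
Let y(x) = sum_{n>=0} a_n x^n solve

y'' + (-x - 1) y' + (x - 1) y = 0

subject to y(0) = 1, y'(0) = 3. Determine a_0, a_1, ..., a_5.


Ansatz: y(x) = sum_{n>=0} a_n x^n, so y'(x) = sum_{n>=1} n a_n x^(n-1) and y''(x) = sum_{n>=2} n(n-1) a_n x^(n-2).
Substitute into P(x) y'' + Q(x) y' + R(x) y = 0 with P(x) = 1, Q(x) = -x - 1, R(x) = x - 1, and match powers of x.
Initial conditions: a_0 = 1, a_1 = 3.
Setting the coefficient of each power of x to zero and solving order by order (substituting the coefficients already found):
  x^0: 2 a_2 - a_1 - a_0 = 0  ->  2 a_2 = a_1 + a_0 = 4  ->  a_2 = 2
  x^1: 6 a_3 - 2 a_2 - 2 a_1 + a_0 = 0  ->  6 a_3 = 2 a_2 + 2 a_1 - a_0 = 9  ->  a_3 = 3/2
  x^2: 12 a_4 - 3 a_3 - 3 a_2 + a_1 = 0  ->  12 a_4 = 3 a_3 + 3 a_2 - a_1 = 15/2  ->  a_4 = 5/8
  x^3: 20 a_5 - 4 a_4 - 4 a_3 + a_2 = 0  ->  20 a_5 = 4 a_4 + 4 a_3 - a_2 = 13/2  ->  a_5 = 13/40
Truncated series: y(x) = 1 + 3 x + 2 x^2 + (3/2) x^3 + (5/8) x^4 + (13/40) x^5 + O(x^6).

a_0 = 1; a_1 = 3; a_2 = 2; a_3 = 3/2; a_4 = 5/8; a_5 = 13/40


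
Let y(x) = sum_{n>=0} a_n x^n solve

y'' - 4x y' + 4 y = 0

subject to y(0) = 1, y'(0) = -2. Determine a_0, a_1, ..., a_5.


Ansatz: y(x) = sum_{n>=0} a_n x^n, so y'(x) = sum_{n>=1} n a_n x^(n-1) and y''(x) = sum_{n>=2} n(n-1) a_n x^(n-2).
Substitute into P(x) y'' + Q(x) y' + R(x) y = 0 with P(x) = 1, Q(x) = -4x, R(x) = 4, and match powers of x.
Initial conditions: a_0 = 1, a_1 = -2.
Setting the coefficient of each power of x to zero and solving order by order (substituting the coefficients already found):
  x^0: 2 a_2 + 4 a_0 = 0  ->  2 a_2 = -4 a_0 = -4  ->  a_2 = -2
  x^1: 6 a_3 = 0  ->  a_3 = 0
  x^2: 12 a_4 - 4 a_2 = 0  ->  12 a_4 = 4 a_2 = -8  ->  a_4 = -2/3
  x^3: 20 a_5 - 8 a_3 = 0  ->  20 a_5 = 8 a_3 = 0  ->  a_5 = 0
Truncated series: y(x) = 1 - 2 x - 2 x^2 - (2/3) x^4 + O(x^6).

a_0 = 1; a_1 = -2; a_2 = -2; a_3 = 0; a_4 = -2/3; a_5 = 0


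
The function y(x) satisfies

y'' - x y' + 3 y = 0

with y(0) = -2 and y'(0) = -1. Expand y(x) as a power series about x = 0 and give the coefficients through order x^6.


Ansatz: y(x) = sum_{n>=0} a_n x^n, so y'(x) = sum_{n>=1} n a_n x^(n-1) and y''(x) = sum_{n>=2} n(n-1) a_n x^(n-2).
Substitute into P(x) y'' + Q(x) y' + R(x) y = 0 with P(x) = 1, Q(x) = -x, R(x) = 3, and match powers of x.
Initial conditions: a_0 = -2, a_1 = -1.
Setting the coefficient of each power of x to zero and solving order by order (substituting the coefficients already found):
  x^0: 2 a_2 + 3 a_0 = 0  ->  2 a_2 = -3 a_0 = 6  ->  a_2 = 3
  x^1: 6 a_3 + 2 a_1 = 0  ->  6 a_3 = -2 a_1 = 2  ->  a_3 = 1/3
  x^2: 12 a_4 + a_2 = 0  ->  12 a_4 = -a_2 = -3  ->  a_4 = -1/4
  x^3: 20 a_5 = 0  ->  a_5 = 0
  x^4: 30 a_6 - a_4 = 0  ->  30 a_6 = a_4 = -1/4  ->  a_6 = -1/120
Truncated series: y(x) = -2 - x + 3 x^2 + (1/3) x^3 - (1/4) x^4 - (1/120) x^6 + O(x^7).

a_0 = -2; a_1 = -1; a_2 = 3; a_3 = 1/3; a_4 = -1/4; a_5 = 0; a_6 = -1/120


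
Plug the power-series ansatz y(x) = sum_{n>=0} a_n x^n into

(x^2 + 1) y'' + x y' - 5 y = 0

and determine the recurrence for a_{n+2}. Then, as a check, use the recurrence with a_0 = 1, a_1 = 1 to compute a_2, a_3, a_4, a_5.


Substitute y = sum_n a_n x^n.
(1 + 1 x^2) y'' contributes (n+2)(n+1) a_{n+2} + n(n-1) a_n at x^n.
x y'(x) contributes n a_n at x^n.
-5 y(x) contributes -5 a_n at x^n.
Matching x^n: (n+2)(n+1) a_{n+2} + (n(n-1) + n - 5) a_n = 0.
Thus a_{n+2} = (-n(n-1) - n + 5) / ((n+1)(n+2)) * a_n.

Check with a_0 = 1, a_1 = 1 (apply the recurrence for n = 0, 1, 2, 3): a_0 = 1, a_1 = 1, a_2 = 5/2, a_3 = 2/3, a_4 = 5/24, a_5 = -2/15.

a_(n+2) = (-n(n-1) - n + 5) / ((n+1)(n+2)) * a_n; check: a_0 = 1, a_1 = 1, a_2 = 5/2, a_3 = 2/3, a_4 = 5/24, a_5 = -2/15


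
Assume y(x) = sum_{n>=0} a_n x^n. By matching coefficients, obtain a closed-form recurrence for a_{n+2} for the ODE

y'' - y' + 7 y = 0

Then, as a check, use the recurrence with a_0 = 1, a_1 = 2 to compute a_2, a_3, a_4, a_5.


Substitute y = sum_n a_n x^n.
y''(x) has coefficient (n+2)(n+1) a_{n+2} at x^n;
-y'(x) has coefficient -(n+1) a_{n+1} at x^n;
7 y(x) has coefficient 7 a_n at x^n.
Matching x^n: (n+2)(n+1) a_{n+2} - (n+1) a_{n+1} + 7 a_n = 0.
Thus a_{n+2} = [(n+1) a_{n+1} - 7 a_n] / ((n+1)(n+2)).

Check with a_0 = 1, a_1 = 2 (apply the recurrence for n = 0, 1, 2, 3): a_0 = 1, a_1 = 2, a_2 = -5/2, a_3 = -19/6, a_4 = 2/3, a_5 = 149/120.

a_(n+2) = [(n+1) a_(n+1) - 7 a_n] / ((n+1)(n+2)); check: a_0 = 1, a_1 = 2, a_2 = -5/2, a_3 = -19/6, a_4 = 2/3, a_5 = 149/120


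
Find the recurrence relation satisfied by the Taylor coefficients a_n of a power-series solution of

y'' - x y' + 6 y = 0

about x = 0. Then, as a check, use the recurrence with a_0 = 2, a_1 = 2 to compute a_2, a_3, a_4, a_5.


Substitute y = sum_n a_n x^n.
y''(x) has coefficient (n+2)(n+1) a_{n+2} at x^n;
-x y'(x) has coefficient -n a_n at x^n (shift);
6 y(x) has coefficient 6 a_n at x^n.
Matching x^n: (n+2)(n+1) a_{n+2} + (-n + 6) a_n = 0.
Thus a_{n+2} = (n - 6) / ((n+1)(n+2)) * a_n.

Check with a_0 = 2, a_1 = 2 (apply the recurrence for n = 0, 1, 2, 3): a_0 = 2, a_1 = 2, a_2 = -6, a_3 = -5/3, a_4 = 2, a_5 = 1/4.

a_(n+2) = (n - 6) / ((n+1)(n+2)) * a_n; check: a_0 = 2, a_1 = 2, a_2 = -6, a_3 = -5/3, a_4 = 2, a_5 = 1/4


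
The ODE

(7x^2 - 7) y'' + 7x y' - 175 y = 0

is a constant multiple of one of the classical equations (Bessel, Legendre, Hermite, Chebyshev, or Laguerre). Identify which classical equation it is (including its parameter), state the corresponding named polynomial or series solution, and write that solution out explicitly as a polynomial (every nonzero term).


All three coefficients share the factor -7; dividing through by -7 gives  (1 - x^2) y'' - x y' + 25 y = 0.
This matches the Chebyshev equation (1 - x^2) y'' - x y' + n^2 y = 0 (note the -x y' term, not -2x y') with n^2 = 25, so n = 5; the polynomial solution is T_5(x).
With y = sum_k a_k x^k, matching x^k gives (k+2)(k+1) a_{k+2} = (k^2 - n^2) a_k = (k - 5)(k + 5) a_k. The right side vanishes at k = 5, so the series with the parity of 5 terminates at degree 5.
Standard normalization: leading coefficient of T_n is 2^(n-1), so a_5 = 2^4 = 16. Work downward with a_k = (k+1)(k+2) a_{k+2} / ((k - 5)(k + 5)):
  a_3 = (4)(5)(16) / ((3 - 5)(3 + 5)) = 320/(-16) = -20
  a_1 = (2)(3)(-20) / ((1 - 5)(1 + 5)) = -120/(-24) = 5
Hence T_5(x) = 16 x^5 - 20 x^3 + 5 x.

T_5(x); series = 16 x^5 - 20 x^3 + 5 x


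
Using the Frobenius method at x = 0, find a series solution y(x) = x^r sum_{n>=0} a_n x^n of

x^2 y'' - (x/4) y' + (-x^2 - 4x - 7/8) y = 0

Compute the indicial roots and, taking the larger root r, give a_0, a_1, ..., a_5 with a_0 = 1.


Write in Frobenius form y'' + (p(x)/x) y' + (q(x)/x^2) y = 0:
  p(x) = -1/4,  q(x) = -x^2 - 4x - 7/8.
Indicial equation: r(r-1) + (-1/4) r + (-7/8) = 0 -> roots r_1 = 7/4, r_2 = -1/2.
Take r = r_1 = 7/4. Let y(x) = x^r sum_{n>=0} a_n x^n with a_0 = 1.
Substitute y = x^r sum a_n x^n and match x^{r+n}. The recurrence is
  D(n) a_n - 4 a_{n-1} - 1 a_{n-2} = 0,  where D(n) = (r+n)(r+n-1) + (-1/4)(r+n) + (-7/8).
  a_n = [4 a_{n-1} + 1 a_{n-2}] / D(n).
Since the indicial polynomial factors as (r - r_1)(r - r_2), D(n) = (r_1 + n - r_1)(r_1 + n - r_2) = n(n + 9/4).
Evaluating step by step (a_0 = 1):
  n = 1: D(1) = 1(1 + 9/4) = 13/4; numerator = 4(1) = 4; a_1 = (4)/(13/4) = 16/13
  n = 2: D(2) = 2(2 + 9/4) = 17/2; numerator = 4(16/13) + 1(1) = 77/13; a_2 = (77/13)/(17/2) = 154/221
  n = 3: D(3) = 3(3 + 9/4) = 63/4; numerator = 4(154/221) + 1(16/13) = 888/221; a_3 = (888/221)/(63/4) = 1184/4641
  n = 4: D(4) = 4(4 + 9/4) = 25; numerator = 4(1184/4641) + 1(154/221) = 7970/4641; a_4 = (7970/4641)/(25) = 1594/23205
  n = 5: D(5) = 5(5 + 9/4) = 145/4; numerator = 4(1594/23205) + 1(1184/4641) = 12296/23205; a_5 = (12296/23205)/(145/4) = 1696/116025

r = 7/4; a_0 = 1; a_1 = 16/13; a_2 = 154/221; a_3 = 1184/4641; a_4 = 1594/23205; a_5 = 1696/116025


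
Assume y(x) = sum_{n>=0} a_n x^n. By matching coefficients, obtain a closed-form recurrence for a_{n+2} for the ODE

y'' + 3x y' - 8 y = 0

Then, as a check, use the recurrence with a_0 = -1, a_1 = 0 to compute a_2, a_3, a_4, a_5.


Substitute y = sum_n a_n x^n.
y''(x) has coefficient (n+2)(n+1) a_{n+2} at x^n;
3 x y'(x) has coefficient 3 n a_n at x^n (shift);
-8 y(x) has coefficient -8 a_n at x^n.
Matching x^n: (n+2)(n+1) a_{n+2} + (3n - 8) a_n = 0.
Thus a_{n+2} = (-3n + 8) / ((n+1)(n+2)) * a_n.

Check with a_0 = -1, a_1 = 0 (apply the recurrence for n = 0, 1, 2, 3): a_0 = -1, a_1 = 0, a_2 = -4, a_3 = 0, a_4 = -2/3, a_5 = 0.

a_(n+2) = (-3n + 8) / ((n+1)(n+2)) * a_n; check: a_0 = -1, a_1 = 0, a_2 = -4, a_3 = 0, a_4 = -2/3, a_5 = 0
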